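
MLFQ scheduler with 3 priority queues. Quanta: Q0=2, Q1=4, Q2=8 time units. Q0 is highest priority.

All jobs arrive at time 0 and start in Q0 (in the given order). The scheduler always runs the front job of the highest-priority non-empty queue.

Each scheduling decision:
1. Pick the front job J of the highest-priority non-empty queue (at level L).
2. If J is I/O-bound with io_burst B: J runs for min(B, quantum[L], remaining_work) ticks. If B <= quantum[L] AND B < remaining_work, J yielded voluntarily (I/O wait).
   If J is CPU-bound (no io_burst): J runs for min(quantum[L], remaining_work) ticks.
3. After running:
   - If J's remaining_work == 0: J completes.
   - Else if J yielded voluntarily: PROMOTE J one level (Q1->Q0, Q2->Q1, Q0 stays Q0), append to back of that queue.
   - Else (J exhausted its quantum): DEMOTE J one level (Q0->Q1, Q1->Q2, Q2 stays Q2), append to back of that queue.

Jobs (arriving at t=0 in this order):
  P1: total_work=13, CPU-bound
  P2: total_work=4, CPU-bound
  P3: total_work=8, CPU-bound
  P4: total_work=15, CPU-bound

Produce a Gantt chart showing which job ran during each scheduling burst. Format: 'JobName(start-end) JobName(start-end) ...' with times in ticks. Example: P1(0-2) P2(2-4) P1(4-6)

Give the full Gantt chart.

Answer: P1(0-2) P2(2-4) P3(4-6) P4(6-8) P1(8-12) P2(12-14) P3(14-18) P4(18-22) P1(22-29) P3(29-31) P4(31-39) P4(39-40)

Derivation:
t=0-2: P1@Q0 runs 2, rem=11, quantum used, demote→Q1. Q0=[P2,P3,P4] Q1=[P1] Q2=[]
t=2-4: P2@Q0 runs 2, rem=2, quantum used, demote→Q1. Q0=[P3,P4] Q1=[P1,P2] Q2=[]
t=4-6: P3@Q0 runs 2, rem=6, quantum used, demote→Q1. Q0=[P4] Q1=[P1,P2,P3] Q2=[]
t=6-8: P4@Q0 runs 2, rem=13, quantum used, demote→Q1. Q0=[] Q1=[P1,P2,P3,P4] Q2=[]
t=8-12: P1@Q1 runs 4, rem=7, quantum used, demote→Q2. Q0=[] Q1=[P2,P3,P4] Q2=[P1]
t=12-14: P2@Q1 runs 2, rem=0, completes. Q0=[] Q1=[P3,P4] Q2=[P1]
t=14-18: P3@Q1 runs 4, rem=2, quantum used, demote→Q2. Q0=[] Q1=[P4] Q2=[P1,P3]
t=18-22: P4@Q1 runs 4, rem=9, quantum used, demote→Q2. Q0=[] Q1=[] Q2=[P1,P3,P4]
t=22-29: P1@Q2 runs 7, rem=0, completes. Q0=[] Q1=[] Q2=[P3,P4]
t=29-31: P3@Q2 runs 2, rem=0, completes. Q0=[] Q1=[] Q2=[P4]
t=31-39: P4@Q2 runs 8, rem=1, quantum used, demote→Q2. Q0=[] Q1=[] Q2=[P4]
t=39-40: P4@Q2 runs 1, rem=0, completes. Q0=[] Q1=[] Q2=[]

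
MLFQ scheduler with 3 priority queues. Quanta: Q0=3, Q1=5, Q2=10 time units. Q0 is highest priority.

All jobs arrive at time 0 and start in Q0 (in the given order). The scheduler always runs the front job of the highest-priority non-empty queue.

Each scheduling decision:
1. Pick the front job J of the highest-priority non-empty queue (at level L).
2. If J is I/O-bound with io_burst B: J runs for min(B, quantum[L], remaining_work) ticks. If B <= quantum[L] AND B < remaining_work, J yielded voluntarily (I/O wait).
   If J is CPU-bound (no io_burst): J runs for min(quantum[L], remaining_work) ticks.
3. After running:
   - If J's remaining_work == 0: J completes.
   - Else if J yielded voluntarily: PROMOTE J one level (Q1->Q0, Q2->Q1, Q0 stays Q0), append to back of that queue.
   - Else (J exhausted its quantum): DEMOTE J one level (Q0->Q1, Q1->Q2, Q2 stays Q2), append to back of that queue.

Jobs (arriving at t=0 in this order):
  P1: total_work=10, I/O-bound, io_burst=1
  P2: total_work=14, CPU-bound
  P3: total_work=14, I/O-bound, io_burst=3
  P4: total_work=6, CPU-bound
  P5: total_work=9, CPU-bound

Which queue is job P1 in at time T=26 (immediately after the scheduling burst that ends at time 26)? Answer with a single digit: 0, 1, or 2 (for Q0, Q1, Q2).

Answer: 0

Derivation:
t=0-1: P1@Q0 runs 1, rem=9, I/O yield, promote→Q0. Q0=[P2,P3,P4,P5,P1] Q1=[] Q2=[]
t=1-4: P2@Q0 runs 3, rem=11, quantum used, demote→Q1. Q0=[P3,P4,P5,P1] Q1=[P2] Q2=[]
t=4-7: P3@Q0 runs 3, rem=11, I/O yield, promote→Q0. Q0=[P4,P5,P1,P3] Q1=[P2] Q2=[]
t=7-10: P4@Q0 runs 3, rem=3, quantum used, demote→Q1. Q0=[P5,P1,P3] Q1=[P2,P4] Q2=[]
t=10-13: P5@Q0 runs 3, rem=6, quantum used, demote→Q1. Q0=[P1,P3] Q1=[P2,P4,P5] Q2=[]
t=13-14: P1@Q0 runs 1, rem=8, I/O yield, promote→Q0. Q0=[P3,P1] Q1=[P2,P4,P5] Q2=[]
t=14-17: P3@Q0 runs 3, rem=8, I/O yield, promote→Q0. Q0=[P1,P3] Q1=[P2,P4,P5] Q2=[]
t=17-18: P1@Q0 runs 1, rem=7, I/O yield, promote→Q0. Q0=[P3,P1] Q1=[P2,P4,P5] Q2=[]
t=18-21: P3@Q0 runs 3, rem=5, I/O yield, promote→Q0. Q0=[P1,P3] Q1=[P2,P4,P5] Q2=[]
t=21-22: P1@Q0 runs 1, rem=6, I/O yield, promote→Q0. Q0=[P3,P1] Q1=[P2,P4,P5] Q2=[]
t=22-25: P3@Q0 runs 3, rem=2, I/O yield, promote→Q0. Q0=[P1,P3] Q1=[P2,P4,P5] Q2=[]
t=25-26: P1@Q0 runs 1, rem=5, I/O yield, promote→Q0. Q0=[P3,P1] Q1=[P2,P4,P5] Q2=[]
t=26-28: P3@Q0 runs 2, rem=0, completes. Q0=[P1] Q1=[P2,P4,P5] Q2=[]
t=28-29: P1@Q0 runs 1, rem=4, I/O yield, promote→Q0. Q0=[P1] Q1=[P2,P4,P5] Q2=[]
t=29-30: P1@Q0 runs 1, rem=3, I/O yield, promote→Q0. Q0=[P1] Q1=[P2,P4,P5] Q2=[]
t=30-31: P1@Q0 runs 1, rem=2, I/O yield, promote→Q0. Q0=[P1] Q1=[P2,P4,P5] Q2=[]
t=31-32: P1@Q0 runs 1, rem=1, I/O yield, promote→Q0. Q0=[P1] Q1=[P2,P4,P5] Q2=[]
t=32-33: P1@Q0 runs 1, rem=0, completes. Q0=[] Q1=[P2,P4,P5] Q2=[]
t=33-38: P2@Q1 runs 5, rem=6, quantum used, demote→Q2. Q0=[] Q1=[P4,P5] Q2=[P2]
t=38-41: P4@Q1 runs 3, rem=0, completes. Q0=[] Q1=[P5] Q2=[P2]
t=41-46: P5@Q1 runs 5, rem=1, quantum used, demote→Q2. Q0=[] Q1=[] Q2=[P2,P5]
t=46-52: P2@Q2 runs 6, rem=0, completes. Q0=[] Q1=[] Q2=[P5]
t=52-53: P5@Q2 runs 1, rem=0, completes. Q0=[] Q1=[] Q2=[]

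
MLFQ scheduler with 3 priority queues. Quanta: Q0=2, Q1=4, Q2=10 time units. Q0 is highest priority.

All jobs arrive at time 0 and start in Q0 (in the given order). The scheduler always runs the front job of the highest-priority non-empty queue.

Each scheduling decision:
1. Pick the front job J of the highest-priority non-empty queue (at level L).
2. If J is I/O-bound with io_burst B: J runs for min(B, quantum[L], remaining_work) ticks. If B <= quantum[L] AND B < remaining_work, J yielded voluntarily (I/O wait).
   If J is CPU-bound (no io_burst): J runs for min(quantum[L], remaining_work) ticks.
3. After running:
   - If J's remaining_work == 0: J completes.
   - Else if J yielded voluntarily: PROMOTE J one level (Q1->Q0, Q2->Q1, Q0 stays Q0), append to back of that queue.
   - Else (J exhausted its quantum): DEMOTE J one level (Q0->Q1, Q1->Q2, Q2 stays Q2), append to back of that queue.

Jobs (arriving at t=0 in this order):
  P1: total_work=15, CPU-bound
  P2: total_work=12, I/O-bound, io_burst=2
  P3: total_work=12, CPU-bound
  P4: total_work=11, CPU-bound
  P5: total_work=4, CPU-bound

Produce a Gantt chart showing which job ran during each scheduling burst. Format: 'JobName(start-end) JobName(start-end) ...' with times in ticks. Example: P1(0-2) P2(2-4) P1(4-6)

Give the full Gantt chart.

Answer: P1(0-2) P2(2-4) P3(4-6) P4(6-8) P5(8-10) P2(10-12) P2(12-14) P2(14-16) P2(16-18) P2(18-20) P1(20-24) P3(24-28) P4(28-32) P5(32-34) P1(34-43) P3(43-49) P4(49-54)

Derivation:
t=0-2: P1@Q0 runs 2, rem=13, quantum used, demote→Q1. Q0=[P2,P3,P4,P5] Q1=[P1] Q2=[]
t=2-4: P2@Q0 runs 2, rem=10, I/O yield, promote→Q0. Q0=[P3,P4,P5,P2] Q1=[P1] Q2=[]
t=4-6: P3@Q0 runs 2, rem=10, quantum used, demote→Q1. Q0=[P4,P5,P2] Q1=[P1,P3] Q2=[]
t=6-8: P4@Q0 runs 2, rem=9, quantum used, demote→Q1. Q0=[P5,P2] Q1=[P1,P3,P4] Q2=[]
t=8-10: P5@Q0 runs 2, rem=2, quantum used, demote→Q1. Q0=[P2] Q1=[P1,P3,P4,P5] Q2=[]
t=10-12: P2@Q0 runs 2, rem=8, I/O yield, promote→Q0. Q0=[P2] Q1=[P1,P3,P4,P5] Q2=[]
t=12-14: P2@Q0 runs 2, rem=6, I/O yield, promote→Q0. Q0=[P2] Q1=[P1,P3,P4,P5] Q2=[]
t=14-16: P2@Q0 runs 2, rem=4, I/O yield, promote→Q0. Q0=[P2] Q1=[P1,P3,P4,P5] Q2=[]
t=16-18: P2@Q0 runs 2, rem=2, I/O yield, promote→Q0. Q0=[P2] Q1=[P1,P3,P4,P5] Q2=[]
t=18-20: P2@Q0 runs 2, rem=0, completes. Q0=[] Q1=[P1,P3,P4,P5] Q2=[]
t=20-24: P1@Q1 runs 4, rem=9, quantum used, demote→Q2. Q0=[] Q1=[P3,P4,P5] Q2=[P1]
t=24-28: P3@Q1 runs 4, rem=6, quantum used, demote→Q2. Q0=[] Q1=[P4,P5] Q2=[P1,P3]
t=28-32: P4@Q1 runs 4, rem=5, quantum used, demote→Q2. Q0=[] Q1=[P5] Q2=[P1,P3,P4]
t=32-34: P5@Q1 runs 2, rem=0, completes. Q0=[] Q1=[] Q2=[P1,P3,P4]
t=34-43: P1@Q2 runs 9, rem=0, completes. Q0=[] Q1=[] Q2=[P3,P4]
t=43-49: P3@Q2 runs 6, rem=0, completes. Q0=[] Q1=[] Q2=[P4]
t=49-54: P4@Q2 runs 5, rem=0, completes. Q0=[] Q1=[] Q2=[]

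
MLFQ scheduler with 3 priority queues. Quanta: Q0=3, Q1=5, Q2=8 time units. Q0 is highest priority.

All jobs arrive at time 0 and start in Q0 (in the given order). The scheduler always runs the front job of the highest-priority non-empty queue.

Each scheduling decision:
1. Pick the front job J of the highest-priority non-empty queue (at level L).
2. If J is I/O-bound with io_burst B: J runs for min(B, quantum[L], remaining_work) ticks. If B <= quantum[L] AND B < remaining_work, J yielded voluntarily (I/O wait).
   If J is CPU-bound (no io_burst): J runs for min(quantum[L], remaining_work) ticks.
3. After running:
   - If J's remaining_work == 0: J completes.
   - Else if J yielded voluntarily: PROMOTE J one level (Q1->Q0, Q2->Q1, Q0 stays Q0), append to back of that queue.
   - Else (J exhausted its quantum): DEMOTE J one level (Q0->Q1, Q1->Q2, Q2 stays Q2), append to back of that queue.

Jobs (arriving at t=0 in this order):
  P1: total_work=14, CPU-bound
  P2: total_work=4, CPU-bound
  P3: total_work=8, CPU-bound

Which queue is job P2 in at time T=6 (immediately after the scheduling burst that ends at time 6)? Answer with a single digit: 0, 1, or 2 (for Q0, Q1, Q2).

t=0-3: P1@Q0 runs 3, rem=11, quantum used, demote→Q1. Q0=[P2,P3] Q1=[P1] Q2=[]
t=3-6: P2@Q0 runs 3, rem=1, quantum used, demote→Q1. Q0=[P3] Q1=[P1,P2] Q2=[]
t=6-9: P3@Q0 runs 3, rem=5, quantum used, demote→Q1. Q0=[] Q1=[P1,P2,P3] Q2=[]
t=9-14: P1@Q1 runs 5, rem=6, quantum used, demote→Q2. Q0=[] Q1=[P2,P3] Q2=[P1]
t=14-15: P2@Q1 runs 1, rem=0, completes. Q0=[] Q1=[P3] Q2=[P1]
t=15-20: P3@Q1 runs 5, rem=0, completes. Q0=[] Q1=[] Q2=[P1]
t=20-26: P1@Q2 runs 6, rem=0, completes. Q0=[] Q1=[] Q2=[]

Answer: 1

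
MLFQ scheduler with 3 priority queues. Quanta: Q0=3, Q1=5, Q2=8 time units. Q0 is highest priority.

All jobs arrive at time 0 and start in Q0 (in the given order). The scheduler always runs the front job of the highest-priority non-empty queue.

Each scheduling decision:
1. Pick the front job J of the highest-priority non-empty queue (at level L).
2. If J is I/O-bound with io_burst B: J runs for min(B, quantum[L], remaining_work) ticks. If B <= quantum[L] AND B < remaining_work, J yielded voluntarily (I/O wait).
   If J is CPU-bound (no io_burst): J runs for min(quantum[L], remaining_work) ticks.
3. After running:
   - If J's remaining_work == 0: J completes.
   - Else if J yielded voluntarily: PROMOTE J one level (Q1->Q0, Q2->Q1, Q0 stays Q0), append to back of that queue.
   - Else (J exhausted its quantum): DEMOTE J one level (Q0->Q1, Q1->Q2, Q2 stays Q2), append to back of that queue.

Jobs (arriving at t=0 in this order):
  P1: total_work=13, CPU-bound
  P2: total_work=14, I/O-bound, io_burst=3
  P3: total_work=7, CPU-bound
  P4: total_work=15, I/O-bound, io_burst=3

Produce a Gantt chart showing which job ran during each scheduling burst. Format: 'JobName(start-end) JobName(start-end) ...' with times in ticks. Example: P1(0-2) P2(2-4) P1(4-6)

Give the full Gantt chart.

t=0-3: P1@Q0 runs 3, rem=10, quantum used, demote→Q1. Q0=[P2,P3,P4] Q1=[P1] Q2=[]
t=3-6: P2@Q0 runs 3, rem=11, I/O yield, promote→Q0. Q0=[P3,P4,P2] Q1=[P1] Q2=[]
t=6-9: P3@Q0 runs 3, rem=4, quantum used, demote→Q1. Q0=[P4,P2] Q1=[P1,P3] Q2=[]
t=9-12: P4@Q0 runs 3, rem=12, I/O yield, promote→Q0. Q0=[P2,P4] Q1=[P1,P3] Q2=[]
t=12-15: P2@Q0 runs 3, rem=8, I/O yield, promote→Q0. Q0=[P4,P2] Q1=[P1,P3] Q2=[]
t=15-18: P4@Q0 runs 3, rem=9, I/O yield, promote→Q0. Q0=[P2,P4] Q1=[P1,P3] Q2=[]
t=18-21: P2@Q0 runs 3, rem=5, I/O yield, promote→Q0. Q0=[P4,P2] Q1=[P1,P3] Q2=[]
t=21-24: P4@Q0 runs 3, rem=6, I/O yield, promote→Q0. Q0=[P2,P4] Q1=[P1,P3] Q2=[]
t=24-27: P2@Q0 runs 3, rem=2, I/O yield, promote→Q0. Q0=[P4,P2] Q1=[P1,P3] Q2=[]
t=27-30: P4@Q0 runs 3, rem=3, I/O yield, promote→Q0. Q0=[P2,P4] Q1=[P1,P3] Q2=[]
t=30-32: P2@Q0 runs 2, rem=0, completes. Q0=[P4] Q1=[P1,P3] Q2=[]
t=32-35: P4@Q0 runs 3, rem=0, completes. Q0=[] Q1=[P1,P3] Q2=[]
t=35-40: P1@Q1 runs 5, rem=5, quantum used, demote→Q2. Q0=[] Q1=[P3] Q2=[P1]
t=40-44: P3@Q1 runs 4, rem=0, completes. Q0=[] Q1=[] Q2=[P1]
t=44-49: P1@Q2 runs 5, rem=0, completes. Q0=[] Q1=[] Q2=[]

Answer: P1(0-3) P2(3-6) P3(6-9) P4(9-12) P2(12-15) P4(15-18) P2(18-21) P4(21-24) P2(24-27) P4(27-30) P2(30-32) P4(32-35) P1(35-40) P3(40-44) P1(44-49)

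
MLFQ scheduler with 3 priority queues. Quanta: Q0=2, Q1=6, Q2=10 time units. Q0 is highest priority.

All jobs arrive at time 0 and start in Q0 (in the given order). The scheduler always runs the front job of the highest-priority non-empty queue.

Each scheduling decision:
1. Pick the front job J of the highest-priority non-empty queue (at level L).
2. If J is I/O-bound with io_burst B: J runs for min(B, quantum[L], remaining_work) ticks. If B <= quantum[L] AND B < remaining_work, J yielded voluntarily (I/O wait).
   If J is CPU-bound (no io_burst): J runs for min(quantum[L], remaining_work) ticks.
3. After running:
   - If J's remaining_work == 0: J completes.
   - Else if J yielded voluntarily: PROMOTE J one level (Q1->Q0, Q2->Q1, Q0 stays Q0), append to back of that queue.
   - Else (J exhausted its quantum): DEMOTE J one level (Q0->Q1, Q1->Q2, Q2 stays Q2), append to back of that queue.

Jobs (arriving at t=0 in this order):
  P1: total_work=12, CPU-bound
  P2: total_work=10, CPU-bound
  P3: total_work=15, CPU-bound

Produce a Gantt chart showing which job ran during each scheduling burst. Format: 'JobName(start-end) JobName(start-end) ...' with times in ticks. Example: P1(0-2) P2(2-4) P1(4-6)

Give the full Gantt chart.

t=0-2: P1@Q0 runs 2, rem=10, quantum used, demote→Q1. Q0=[P2,P3] Q1=[P1] Q2=[]
t=2-4: P2@Q0 runs 2, rem=8, quantum used, demote→Q1. Q0=[P3] Q1=[P1,P2] Q2=[]
t=4-6: P3@Q0 runs 2, rem=13, quantum used, demote→Q1. Q0=[] Q1=[P1,P2,P3] Q2=[]
t=6-12: P1@Q1 runs 6, rem=4, quantum used, demote→Q2. Q0=[] Q1=[P2,P3] Q2=[P1]
t=12-18: P2@Q1 runs 6, rem=2, quantum used, demote→Q2. Q0=[] Q1=[P3] Q2=[P1,P2]
t=18-24: P3@Q1 runs 6, rem=7, quantum used, demote→Q2. Q0=[] Q1=[] Q2=[P1,P2,P3]
t=24-28: P1@Q2 runs 4, rem=0, completes. Q0=[] Q1=[] Q2=[P2,P3]
t=28-30: P2@Q2 runs 2, rem=0, completes. Q0=[] Q1=[] Q2=[P3]
t=30-37: P3@Q2 runs 7, rem=0, completes. Q0=[] Q1=[] Q2=[]

Answer: P1(0-2) P2(2-4) P3(4-6) P1(6-12) P2(12-18) P3(18-24) P1(24-28) P2(28-30) P3(30-37)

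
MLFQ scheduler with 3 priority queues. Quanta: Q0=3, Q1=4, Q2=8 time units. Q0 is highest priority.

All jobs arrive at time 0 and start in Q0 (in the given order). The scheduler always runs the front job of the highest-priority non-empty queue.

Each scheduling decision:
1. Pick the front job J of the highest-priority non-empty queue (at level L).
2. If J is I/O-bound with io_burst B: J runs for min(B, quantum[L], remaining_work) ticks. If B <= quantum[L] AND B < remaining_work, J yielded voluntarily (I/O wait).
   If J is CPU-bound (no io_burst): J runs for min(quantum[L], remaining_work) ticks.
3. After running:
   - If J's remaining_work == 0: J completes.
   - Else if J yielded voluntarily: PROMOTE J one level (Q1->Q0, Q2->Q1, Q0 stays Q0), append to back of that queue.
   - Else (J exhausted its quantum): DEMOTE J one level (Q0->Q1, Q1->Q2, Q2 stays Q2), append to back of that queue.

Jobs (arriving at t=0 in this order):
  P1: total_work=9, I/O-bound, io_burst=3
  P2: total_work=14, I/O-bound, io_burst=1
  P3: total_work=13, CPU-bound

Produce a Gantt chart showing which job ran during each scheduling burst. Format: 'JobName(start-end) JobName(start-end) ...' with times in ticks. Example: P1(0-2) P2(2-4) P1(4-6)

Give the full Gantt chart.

t=0-3: P1@Q0 runs 3, rem=6, I/O yield, promote→Q0. Q0=[P2,P3,P1] Q1=[] Q2=[]
t=3-4: P2@Q0 runs 1, rem=13, I/O yield, promote→Q0. Q0=[P3,P1,P2] Q1=[] Q2=[]
t=4-7: P3@Q0 runs 3, rem=10, quantum used, demote→Q1. Q0=[P1,P2] Q1=[P3] Q2=[]
t=7-10: P1@Q0 runs 3, rem=3, I/O yield, promote→Q0. Q0=[P2,P1] Q1=[P3] Q2=[]
t=10-11: P2@Q0 runs 1, rem=12, I/O yield, promote→Q0. Q0=[P1,P2] Q1=[P3] Q2=[]
t=11-14: P1@Q0 runs 3, rem=0, completes. Q0=[P2] Q1=[P3] Q2=[]
t=14-15: P2@Q0 runs 1, rem=11, I/O yield, promote→Q0. Q0=[P2] Q1=[P3] Q2=[]
t=15-16: P2@Q0 runs 1, rem=10, I/O yield, promote→Q0. Q0=[P2] Q1=[P3] Q2=[]
t=16-17: P2@Q0 runs 1, rem=9, I/O yield, promote→Q0. Q0=[P2] Q1=[P3] Q2=[]
t=17-18: P2@Q0 runs 1, rem=8, I/O yield, promote→Q0. Q0=[P2] Q1=[P3] Q2=[]
t=18-19: P2@Q0 runs 1, rem=7, I/O yield, promote→Q0. Q0=[P2] Q1=[P3] Q2=[]
t=19-20: P2@Q0 runs 1, rem=6, I/O yield, promote→Q0. Q0=[P2] Q1=[P3] Q2=[]
t=20-21: P2@Q0 runs 1, rem=5, I/O yield, promote→Q0. Q0=[P2] Q1=[P3] Q2=[]
t=21-22: P2@Q0 runs 1, rem=4, I/O yield, promote→Q0. Q0=[P2] Q1=[P3] Q2=[]
t=22-23: P2@Q0 runs 1, rem=3, I/O yield, promote→Q0. Q0=[P2] Q1=[P3] Q2=[]
t=23-24: P2@Q0 runs 1, rem=2, I/O yield, promote→Q0. Q0=[P2] Q1=[P3] Q2=[]
t=24-25: P2@Q0 runs 1, rem=1, I/O yield, promote→Q0. Q0=[P2] Q1=[P3] Q2=[]
t=25-26: P2@Q0 runs 1, rem=0, completes. Q0=[] Q1=[P3] Q2=[]
t=26-30: P3@Q1 runs 4, rem=6, quantum used, demote→Q2. Q0=[] Q1=[] Q2=[P3]
t=30-36: P3@Q2 runs 6, rem=0, completes. Q0=[] Q1=[] Q2=[]

Answer: P1(0-3) P2(3-4) P3(4-7) P1(7-10) P2(10-11) P1(11-14) P2(14-15) P2(15-16) P2(16-17) P2(17-18) P2(18-19) P2(19-20) P2(20-21) P2(21-22) P2(22-23) P2(23-24) P2(24-25) P2(25-26) P3(26-30) P3(30-36)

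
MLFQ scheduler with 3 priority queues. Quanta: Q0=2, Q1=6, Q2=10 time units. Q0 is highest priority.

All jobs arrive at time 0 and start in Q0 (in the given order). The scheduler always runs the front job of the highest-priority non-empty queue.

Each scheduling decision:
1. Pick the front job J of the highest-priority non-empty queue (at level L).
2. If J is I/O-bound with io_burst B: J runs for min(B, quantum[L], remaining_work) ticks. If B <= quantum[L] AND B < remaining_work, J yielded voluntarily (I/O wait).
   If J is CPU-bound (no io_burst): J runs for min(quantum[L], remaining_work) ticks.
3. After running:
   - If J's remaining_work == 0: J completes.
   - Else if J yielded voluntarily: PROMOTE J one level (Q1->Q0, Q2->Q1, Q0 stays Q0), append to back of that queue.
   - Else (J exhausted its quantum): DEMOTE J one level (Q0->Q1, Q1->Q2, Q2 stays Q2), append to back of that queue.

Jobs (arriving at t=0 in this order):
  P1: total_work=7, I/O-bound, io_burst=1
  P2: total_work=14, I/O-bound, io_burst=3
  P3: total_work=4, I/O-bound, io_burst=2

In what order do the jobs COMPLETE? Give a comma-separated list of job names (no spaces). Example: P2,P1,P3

Answer: P3,P1,P2

Derivation:
t=0-1: P1@Q0 runs 1, rem=6, I/O yield, promote→Q0. Q0=[P2,P3,P1] Q1=[] Q2=[]
t=1-3: P2@Q0 runs 2, rem=12, quantum used, demote→Q1. Q0=[P3,P1] Q1=[P2] Q2=[]
t=3-5: P3@Q0 runs 2, rem=2, I/O yield, promote→Q0. Q0=[P1,P3] Q1=[P2] Q2=[]
t=5-6: P1@Q0 runs 1, rem=5, I/O yield, promote→Q0. Q0=[P3,P1] Q1=[P2] Q2=[]
t=6-8: P3@Q0 runs 2, rem=0, completes. Q0=[P1] Q1=[P2] Q2=[]
t=8-9: P1@Q0 runs 1, rem=4, I/O yield, promote→Q0. Q0=[P1] Q1=[P2] Q2=[]
t=9-10: P1@Q0 runs 1, rem=3, I/O yield, promote→Q0. Q0=[P1] Q1=[P2] Q2=[]
t=10-11: P1@Q0 runs 1, rem=2, I/O yield, promote→Q0. Q0=[P1] Q1=[P2] Q2=[]
t=11-12: P1@Q0 runs 1, rem=1, I/O yield, promote→Q0. Q0=[P1] Q1=[P2] Q2=[]
t=12-13: P1@Q0 runs 1, rem=0, completes. Q0=[] Q1=[P2] Q2=[]
t=13-16: P2@Q1 runs 3, rem=9, I/O yield, promote→Q0. Q0=[P2] Q1=[] Q2=[]
t=16-18: P2@Q0 runs 2, rem=7, quantum used, demote→Q1. Q0=[] Q1=[P2] Q2=[]
t=18-21: P2@Q1 runs 3, rem=4, I/O yield, promote→Q0. Q0=[P2] Q1=[] Q2=[]
t=21-23: P2@Q0 runs 2, rem=2, quantum used, demote→Q1. Q0=[] Q1=[P2] Q2=[]
t=23-25: P2@Q1 runs 2, rem=0, completes. Q0=[] Q1=[] Q2=[]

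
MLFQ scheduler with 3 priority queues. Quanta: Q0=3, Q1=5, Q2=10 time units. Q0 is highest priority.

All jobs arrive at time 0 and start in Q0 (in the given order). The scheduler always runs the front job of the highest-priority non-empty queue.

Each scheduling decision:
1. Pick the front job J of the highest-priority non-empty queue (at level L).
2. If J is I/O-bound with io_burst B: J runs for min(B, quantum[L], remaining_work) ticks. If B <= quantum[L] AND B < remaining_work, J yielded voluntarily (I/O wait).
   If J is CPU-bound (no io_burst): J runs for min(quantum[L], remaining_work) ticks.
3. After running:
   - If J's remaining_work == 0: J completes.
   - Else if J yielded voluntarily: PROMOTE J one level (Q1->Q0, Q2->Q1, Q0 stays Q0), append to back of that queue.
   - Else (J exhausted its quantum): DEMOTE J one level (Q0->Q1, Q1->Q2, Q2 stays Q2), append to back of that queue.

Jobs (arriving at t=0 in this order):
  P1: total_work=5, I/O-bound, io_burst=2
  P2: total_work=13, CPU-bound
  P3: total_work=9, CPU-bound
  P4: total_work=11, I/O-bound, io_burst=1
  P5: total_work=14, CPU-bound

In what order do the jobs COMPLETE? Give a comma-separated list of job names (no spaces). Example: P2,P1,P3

Answer: P1,P4,P2,P3,P5

Derivation:
t=0-2: P1@Q0 runs 2, rem=3, I/O yield, promote→Q0. Q0=[P2,P3,P4,P5,P1] Q1=[] Q2=[]
t=2-5: P2@Q0 runs 3, rem=10, quantum used, demote→Q1. Q0=[P3,P4,P5,P1] Q1=[P2] Q2=[]
t=5-8: P3@Q0 runs 3, rem=6, quantum used, demote→Q1. Q0=[P4,P5,P1] Q1=[P2,P3] Q2=[]
t=8-9: P4@Q0 runs 1, rem=10, I/O yield, promote→Q0. Q0=[P5,P1,P4] Q1=[P2,P3] Q2=[]
t=9-12: P5@Q0 runs 3, rem=11, quantum used, demote→Q1. Q0=[P1,P4] Q1=[P2,P3,P5] Q2=[]
t=12-14: P1@Q0 runs 2, rem=1, I/O yield, promote→Q0. Q0=[P4,P1] Q1=[P2,P3,P5] Q2=[]
t=14-15: P4@Q0 runs 1, rem=9, I/O yield, promote→Q0. Q0=[P1,P4] Q1=[P2,P3,P5] Q2=[]
t=15-16: P1@Q0 runs 1, rem=0, completes. Q0=[P4] Q1=[P2,P3,P5] Q2=[]
t=16-17: P4@Q0 runs 1, rem=8, I/O yield, promote→Q0. Q0=[P4] Q1=[P2,P3,P5] Q2=[]
t=17-18: P4@Q0 runs 1, rem=7, I/O yield, promote→Q0. Q0=[P4] Q1=[P2,P3,P5] Q2=[]
t=18-19: P4@Q0 runs 1, rem=6, I/O yield, promote→Q0. Q0=[P4] Q1=[P2,P3,P5] Q2=[]
t=19-20: P4@Q0 runs 1, rem=5, I/O yield, promote→Q0. Q0=[P4] Q1=[P2,P3,P5] Q2=[]
t=20-21: P4@Q0 runs 1, rem=4, I/O yield, promote→Q0. Q0=[P4] Q1=[P2,P3,P5] Q2=[]
t=21-22: P4@Q0 runs 1, rem=3, I/O yield, promote→Q0. Q0=[P4] Q1=[P2,P3,P5] Q2=[]
t=22-23: P4@Q0 runs 1, rem=2, I/O yield, promote→Q0. Q0=[P4] Q1=[P2,P3,P5] Q2=[]
t=23-24: P4@Q0 runs 1, rem=1, I/O yield, promote→Q0. Q0=[P4] Q1=[P2,P3,P5] Q2=[]
t=24-25: P4@Q0 runs 1, rem=0, completes. Q0=[] Q1=[P2,P3,P5] Q2=[]
t=25-30: P2@Q1 runs 5, rem=5, quantum used, demote→Q2. Q0=[] Q1=[P3,P5] Q2=[P2]
t=30-35: P3@Q1 runs 5, rem=1, quantum used, demote→Q2. Q0=[] Q1=[P5] Q2=[P2,P3]
t=35-40: P5@Q1 runs 5, rem=6, quantum used, demote→Q2. Q0=[] Q1=[] Q2=[P2,P3,P5]
t=40-45: P2@Q2 runs 5, rem=0, completes. Q0=[] Q1=[] Q2=[P3,P5]
t=45-46: P3@Q2 runs 1, rem=0, completes. Q0=[] Q1=[] Q2=[P5]
t=46-52: P5@Q2 runs 6, rem=0, completes. Q0=[] Q1=[] Q2=[]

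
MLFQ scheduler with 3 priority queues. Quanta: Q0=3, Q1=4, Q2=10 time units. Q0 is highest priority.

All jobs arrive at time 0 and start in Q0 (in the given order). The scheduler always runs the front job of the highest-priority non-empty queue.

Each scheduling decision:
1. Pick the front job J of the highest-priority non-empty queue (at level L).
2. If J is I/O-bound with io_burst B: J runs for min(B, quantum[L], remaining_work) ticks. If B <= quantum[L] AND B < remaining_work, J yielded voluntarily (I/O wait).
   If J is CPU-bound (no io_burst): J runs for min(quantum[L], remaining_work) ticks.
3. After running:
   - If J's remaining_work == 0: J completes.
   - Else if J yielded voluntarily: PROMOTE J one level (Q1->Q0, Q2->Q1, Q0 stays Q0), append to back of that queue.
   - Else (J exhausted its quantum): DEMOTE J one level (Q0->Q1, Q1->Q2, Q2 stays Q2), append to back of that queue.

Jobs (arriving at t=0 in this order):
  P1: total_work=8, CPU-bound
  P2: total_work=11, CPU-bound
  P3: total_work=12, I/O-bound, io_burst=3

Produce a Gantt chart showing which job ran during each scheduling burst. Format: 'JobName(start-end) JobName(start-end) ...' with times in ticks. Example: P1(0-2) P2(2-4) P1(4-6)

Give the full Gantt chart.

Answer: P1(0-3) P2(3-6) P3(6-9) P3(9-12) P3(12-15) P3(15-18) P1(18-22) P2(22-26) P1(26-27) P2(27-31)

Derivation:
t=0-3: P1@Q0 runs 3, rem=5, quantum used, demote→Q1. Q0=[P2,P3] Q1=[P1] Q2=[]
t=3-6: P2@Q0 runs 3, rem=8, quantum used, demote→Q1. Q0=[P3] Q1=[P1,P2] Q2=[]
t=6-9: P3@Q0 runs 3, rem=9, I/O yield, promote→Q0. Q0=[P3] Q1=[P1,P2] Q2=[]
t=9-12: P3@Q0 runs 3, rem=6, I/O yield, promote→Q0. Q0=[P3] Q1=[P1,P2] Q2=[]
t=12-15: P3@Q0 runs 3, rem=3, I/O yield, promote→Q0. Q0=[P3] Q1=[P1,P2] Q2=[]
t=15-18: P3@Q0 runs 3, rem=0, completes. Q0=[] Q1=[P1,P2] Q2=[]
t=18-22: P1@Q1 runs 4, rem=1, quantum used, demote→Q2. Q0=[] Q1=[P2] Q2=[P1]
t=22-26: P2@Q1 runs 4, rem=4, quantum used, demote→Q2. Q0=[] Q1=[] Q2=[P1,P2]
t=26-27: P1@Q2 runs 1, rem=0, completes. Q0=[] Q1=[] Q2=[P2]
t=27-31: P2@Q2 runs 4, rem=0, completes. Q0=[] Q1=[] Q2=[]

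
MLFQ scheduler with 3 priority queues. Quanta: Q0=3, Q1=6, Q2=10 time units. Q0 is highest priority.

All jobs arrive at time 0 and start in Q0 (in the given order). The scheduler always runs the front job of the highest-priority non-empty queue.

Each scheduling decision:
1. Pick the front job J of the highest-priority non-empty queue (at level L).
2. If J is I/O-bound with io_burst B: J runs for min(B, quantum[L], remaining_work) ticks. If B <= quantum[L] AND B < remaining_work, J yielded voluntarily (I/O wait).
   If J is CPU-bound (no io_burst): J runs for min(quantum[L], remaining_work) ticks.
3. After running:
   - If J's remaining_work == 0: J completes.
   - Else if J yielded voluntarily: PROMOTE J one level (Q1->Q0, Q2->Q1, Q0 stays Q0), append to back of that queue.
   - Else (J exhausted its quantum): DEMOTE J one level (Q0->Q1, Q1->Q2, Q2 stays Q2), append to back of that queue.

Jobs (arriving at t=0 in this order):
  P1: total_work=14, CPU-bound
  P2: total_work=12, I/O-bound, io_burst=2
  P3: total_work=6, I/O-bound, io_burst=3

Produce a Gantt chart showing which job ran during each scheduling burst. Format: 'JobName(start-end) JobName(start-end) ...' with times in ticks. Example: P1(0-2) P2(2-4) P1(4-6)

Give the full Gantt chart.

t=0-3: P1@Q0 runs 3, rem=11, quantum used, demote→Q1. Q0=[P2,P3] Q1=[P1] Q2=[]
t=3-5: P2@Q0 runs 2, rem=10, I/O yield, promote→Q0. Q0=[P3,P2] Q1=[P1] Q2=[]
t=5-8: P3@Q0 runs 3, rem=3, I/O yield, promote→Q0. Q0=[P2,P3] Q1=[P1] Q2=[]
t=8-10: P2@Q0 runs 2, rem=8, I/O yield, promote→Q0. Q0=[P3,P2] Q1=[P1] Q2=[]
t=10-13: P3@Q0 runs 3, rem=0, completes. Q0=[P2] Q1=[P1] Q2=[]
t=13-15: P2@Q0 runs 2, rem=6, I/O yield, promote→Q0. Q0=[P2] Q1=[P1] Q2=[]
t=15-17: P2@Q0 runs 2, rem=4, I/O yield, promote→Q0. Q0=[P2] Q1=[P1] Q2=[]
t=17-19: P2@Q0 runs 2, rem=2, I/O yield, promote→Q0. Q0=[P2] Q1=[P1] Q2=[]
t=19-21: P2@Q0 runs 2, rem=0, completes. Q0=[] Q1=[P1] Q2=[]
t=21-27: P1@Q1 runs 6, rem=5, quantum used, demote→Q2. Q0=[] Q1=[] Q2=[P1]
t=27-32: P1@Q2 runs 5, rem=0, completes. Q0=[] Q1=[] Q2=[]

Answer: P1(0-3) P2(3-5) P3(5-8) P2(8-10) P3(10-13) P2(13-15) P2(15-17) P2(17-19) P2(19-21) P1(21-27) P1(27-32)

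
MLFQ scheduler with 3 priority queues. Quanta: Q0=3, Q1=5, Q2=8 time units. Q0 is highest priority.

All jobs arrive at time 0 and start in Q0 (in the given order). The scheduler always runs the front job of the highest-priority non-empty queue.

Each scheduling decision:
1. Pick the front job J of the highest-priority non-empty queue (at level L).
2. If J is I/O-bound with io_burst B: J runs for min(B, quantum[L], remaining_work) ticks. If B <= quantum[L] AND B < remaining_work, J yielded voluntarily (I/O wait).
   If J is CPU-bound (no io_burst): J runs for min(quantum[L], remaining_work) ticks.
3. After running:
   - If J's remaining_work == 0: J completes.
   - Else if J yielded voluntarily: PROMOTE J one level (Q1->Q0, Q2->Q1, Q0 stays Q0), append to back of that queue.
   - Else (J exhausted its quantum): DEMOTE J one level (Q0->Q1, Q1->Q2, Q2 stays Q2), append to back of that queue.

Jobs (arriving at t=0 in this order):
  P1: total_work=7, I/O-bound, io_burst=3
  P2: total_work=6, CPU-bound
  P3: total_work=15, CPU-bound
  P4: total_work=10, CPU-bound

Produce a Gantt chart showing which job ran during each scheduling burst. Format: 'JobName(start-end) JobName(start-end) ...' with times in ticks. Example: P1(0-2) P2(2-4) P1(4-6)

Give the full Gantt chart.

Answer: P1(0-3) P2(3-6) P3(6-9) P4(9-12) P1(12-15) P1(15-16) P2(16-19) P3(19-24) P4(24-29) P3(29-36) P4(36-38)

Derivation:
t=0-3: P1@Q0 runs 3, rem=4, I/O yield, promote→Q0. Q0=[P2,P3,P4,P1] Q1=[] Q2=[]
t=3-6: P2@Q0 runs 3, rem=3, quantum used, demote→Q1. Q0=[P3,P4,P1] Q1=[P2] Q2=[]
t=6-9: P3@Q0 runs 3, rem=12, quantum used, demote→Q1. Q0=[P4,P1] Q1=[P2,P3] Q2=[]
t=9-12: P4@Q0 runs 3, rem=7, quantum used, demote→Q1. Q0=[P1] Q1=[P2,P3,P4] Q2=[]
t=12-15: P1@Q0 runs 3, rem=1, I/O yield, promote→Q0. Q0=[P1] Q1=[P2,P3,P4] Q2=[]
t=15-16: P1@Q0 runs 1, rem=0, completes. Q0=[] Q1=[P2,P3,P4] Q2=[]
t=16-19: P2@Q1 runs 3, rem=0, completes. Q0=[] Q1=[P3,P4] Q2=[]
t=19-24: P3@Q1 runs 5, rem=7, quantum used, demote→Q2. Q0=[] Q1=[P4] Q2=[P3]
t=24-29: P4@Q1 runs 5, rem=2, quantum used, demote→Q2. Q0=[] Q1=[] Q2=[P3,P4]
t=29-36: P3@Q2 runs 7, rem=0, completes. Q0=[] Q1=[] Q2=[P4]
t=36-38: P4@Q2 runs 2, rem=0, completes. Q0=[] Q1=[] Q2=[]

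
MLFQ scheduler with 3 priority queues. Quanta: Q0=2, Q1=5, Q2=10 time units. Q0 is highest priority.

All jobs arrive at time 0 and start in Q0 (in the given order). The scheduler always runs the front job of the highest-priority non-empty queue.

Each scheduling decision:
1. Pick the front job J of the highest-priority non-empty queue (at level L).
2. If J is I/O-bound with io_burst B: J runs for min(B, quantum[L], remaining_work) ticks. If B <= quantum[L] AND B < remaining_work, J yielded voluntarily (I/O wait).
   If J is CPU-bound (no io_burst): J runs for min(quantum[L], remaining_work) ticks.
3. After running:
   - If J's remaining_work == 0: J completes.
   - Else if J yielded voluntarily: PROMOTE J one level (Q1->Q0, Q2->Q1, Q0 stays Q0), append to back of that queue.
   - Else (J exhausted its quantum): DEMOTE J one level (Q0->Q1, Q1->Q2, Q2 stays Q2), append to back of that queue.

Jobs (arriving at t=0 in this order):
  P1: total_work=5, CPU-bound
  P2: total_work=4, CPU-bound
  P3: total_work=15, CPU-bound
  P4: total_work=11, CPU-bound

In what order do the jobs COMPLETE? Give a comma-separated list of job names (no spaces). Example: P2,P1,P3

Answer: P1,P2,P3,P4

Derivation:
t=0-2: P1@Q0 runs 2, rem=3, quantum used, demote→Q1. Q0=[P2,P3,P4] Q1=[P1] Q2=[]
t=2-4: P2@Q0 runs 2, rem=2, quantum used, demote→Q1. Q0=[P3,P4] Q1=[P1,P2] Q2=[]
t=4-6: P3@Q0 runs 2, rem=13, quantum used, demote→Q1. Q0=[P4] Q1=[P1,P2,P3] Q2=[]
t=6-8: P4@Q0 runs 2, rem=9, quantum used, demote→Q1. Q0=[] Q1=[P1,P2,P3,P4] Q2=[]
t=8-11: P1@Q1 runs 3, rem=0, completes. Q0=[] Q1=[P2,P3,P4] Q2=[]
t=11-13: P2@Q1 runs 2, rem=0, completes. Q0=[] Q1=[P3,P4] Q2=[]
t=13-18: P3@Q1 runs 5, rem=8, quantum used, demote→Q2. Q0=[] Q1=[P4] Q2=[P3]
t=18-23: P4@Q1 runs 5, rem=4, quantum used, demote→Q2. Q0=[] Q1=[] Q2=[P3,P4]
t=23-31: P3@Q2 runs 8, rem=0, completes. Q0=[] Q1=[] Q2=[P4]
t=31-35: P4@Q2 runs 4, rem=0, completes. Q0=[] Q1=[] Q2=[]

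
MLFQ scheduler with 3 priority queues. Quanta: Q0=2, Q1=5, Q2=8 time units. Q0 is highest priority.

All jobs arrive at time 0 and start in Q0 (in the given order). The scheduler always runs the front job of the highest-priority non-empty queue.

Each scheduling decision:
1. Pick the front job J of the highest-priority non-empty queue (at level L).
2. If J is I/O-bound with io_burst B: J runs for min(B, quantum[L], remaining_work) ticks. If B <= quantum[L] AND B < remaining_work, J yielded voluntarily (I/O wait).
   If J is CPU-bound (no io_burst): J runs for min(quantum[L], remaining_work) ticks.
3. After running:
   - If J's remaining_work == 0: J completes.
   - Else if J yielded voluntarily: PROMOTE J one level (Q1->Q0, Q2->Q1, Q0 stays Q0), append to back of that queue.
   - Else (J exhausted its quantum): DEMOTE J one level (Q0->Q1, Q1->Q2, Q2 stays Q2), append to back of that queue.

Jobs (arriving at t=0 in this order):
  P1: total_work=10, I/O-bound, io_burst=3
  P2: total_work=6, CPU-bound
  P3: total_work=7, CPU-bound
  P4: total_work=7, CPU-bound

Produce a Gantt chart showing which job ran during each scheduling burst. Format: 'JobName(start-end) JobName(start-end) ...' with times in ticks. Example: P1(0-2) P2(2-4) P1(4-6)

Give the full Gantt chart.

Answer: P1(0-2) P2(2-4) P3(4-6) P4(6-8) P1(8-11) P1(11-13) P2(13-17) P3(17-22) P4(22-27) P1(27-30)

Derivation:
t=0-2: P1@Q0 runs 2, rem=8, quantum used, demote→Q1. Q0=[P2,P3,P4] Q1=[P1] Q2=[]
t=2-4: P2@Q0 runs 2, rem=4, quantum used, demote→Q1. Q0=[P3,P4] Q1=[P1,P2] Q2=[]
t=4-6: P3@Q0 runs 2, rem=5, quantum used, demote→Q1. Q0=[P4] Q1=[P1,P2,P3] Q2=[]
t=6-8: P4@Q0 runs 2, rem=5, quantum used, demote→Q1. Q0=[] Q1=[P1,P2,P3,P4] Q2=[]
t=8-11: P1@Q1 runs 3, rem=5, I/O yield, promote→Q0. Q0=[P1] Q1=[P2,P3,P4] Q2=[]
t=11-13: P1@Q0 runs 2, rem=3, quantum used, demote→Q1. Q0=[] Q1=[P2,P3,P4,P1] Q2=[]
t=13-17: P2@Q1 runs 4, rem=0, completes. Q0=[] Q1=[P3,P4,P1] Q2=[]
t=17-22: P3@Q1 runs 5, rem=0, completes. Q0=[] Q1=[P4,P1] Q2=[]
t=22-27: P4@Q1 runs 5, rem=0, completes. Q0=[] Q1=[P1] Q2=[]
t=27-30: P1@Q1 runs 3, rem=0, completes. Q0=[] Q1=[] Q2=[]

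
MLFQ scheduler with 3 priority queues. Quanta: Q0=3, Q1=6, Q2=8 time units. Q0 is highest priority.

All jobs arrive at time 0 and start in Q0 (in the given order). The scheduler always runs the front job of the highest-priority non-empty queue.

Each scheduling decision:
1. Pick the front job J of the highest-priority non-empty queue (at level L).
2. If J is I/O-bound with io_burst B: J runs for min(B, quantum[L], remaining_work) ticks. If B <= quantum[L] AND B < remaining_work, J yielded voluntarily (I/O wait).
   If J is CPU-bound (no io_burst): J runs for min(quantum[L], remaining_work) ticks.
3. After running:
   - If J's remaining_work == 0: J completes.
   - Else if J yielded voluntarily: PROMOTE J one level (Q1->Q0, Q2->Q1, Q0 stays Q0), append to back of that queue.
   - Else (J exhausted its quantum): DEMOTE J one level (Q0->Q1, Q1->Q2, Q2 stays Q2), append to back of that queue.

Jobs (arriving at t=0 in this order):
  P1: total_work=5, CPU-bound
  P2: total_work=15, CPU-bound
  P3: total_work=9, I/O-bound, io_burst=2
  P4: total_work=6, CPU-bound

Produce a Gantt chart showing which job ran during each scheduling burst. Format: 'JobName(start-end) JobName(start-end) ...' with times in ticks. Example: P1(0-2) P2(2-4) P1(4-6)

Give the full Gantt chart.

Answer: P1(0-3) P2(3-6) P3(6-8) P4(8-11) P3(11-13) P3(13-15) P3(15-17) P3(17-18) P1(18-20) P2(20-26) P4(26-29) P2(29-35)

Derivation:
t=0-3: P1@Q0 runs 3, rem=2, quantum used, demote→Q1. Q0=[P2,P3,P4] Q1=[P1] Q2=[]
t=3-6: P2@Q0 runs 3, rem=12, quantum used, demote→Q1. Q0=[P3,P4] Q1=[P1,P2] Q2=[]
t=6-8: P3@Q0 runs 2, rem=7, I/O yield, promote→Q0. Q0=[P4,P3] Q1=[P1,P2] Q2=[]
t=8-11: P4@Q0 runs 3, rem=3, quantum used, demote→Q1. Q0=[P3] Q1=[P1,P2,P4] Q2=[]
t=11-13: P3@Q0 runs 2, rem=5, I/O yield, promote→Q0. Q0=[P3] Q1=[P1,P2,P4] Q2=[]
t=13-15: P3@Q0 runs 2, rem=3, I/O yield, promote→Q0. Q0=[P3] Q1=[P1,P2,P4] Q2=[]
t=15-17: P3@Q0 runs 2, rem=1, I/O yield, promote→Q0. Q0=[P3] Q1=[P1,P2,P4] Q2=[]
t=17-18: P3@Q0 runs 1, rem=0, completes. Q0=[] Q1=[P1,P2,P4] Q2=[]
t=18-20: P1@Q1 runs 2, rem=0, completes. Q0=[] Q1=[P2,P4] Q2=[]
t=20-26: P2@Q1 runs 6, rem=6, quantum used, demote→Q2. Q0=[] Q1=[P4] Q2=[P2]
t=26-29: P4@Q1 runs 3, rem=0, completes. Q0=[] Q1=[] Q2=[P2]
t=29-35: P2@Q2 runs 6, rem=0, completes. Q0=[] Q1=[] Q2=[]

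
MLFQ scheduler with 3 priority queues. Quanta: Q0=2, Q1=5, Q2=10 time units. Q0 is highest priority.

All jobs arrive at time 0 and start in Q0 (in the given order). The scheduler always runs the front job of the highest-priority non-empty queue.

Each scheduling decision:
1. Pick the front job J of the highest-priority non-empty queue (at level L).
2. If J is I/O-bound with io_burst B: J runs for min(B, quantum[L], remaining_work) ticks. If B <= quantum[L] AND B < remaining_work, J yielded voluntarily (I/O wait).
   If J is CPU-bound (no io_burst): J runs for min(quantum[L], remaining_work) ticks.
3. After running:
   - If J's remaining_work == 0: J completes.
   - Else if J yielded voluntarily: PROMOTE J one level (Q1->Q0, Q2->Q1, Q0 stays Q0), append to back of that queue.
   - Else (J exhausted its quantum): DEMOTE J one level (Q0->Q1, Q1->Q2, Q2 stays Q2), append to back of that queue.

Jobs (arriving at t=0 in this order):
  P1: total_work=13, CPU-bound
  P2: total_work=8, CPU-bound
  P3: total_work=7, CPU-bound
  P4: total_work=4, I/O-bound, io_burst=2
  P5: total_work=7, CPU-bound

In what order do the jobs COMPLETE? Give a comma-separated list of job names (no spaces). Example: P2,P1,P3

Answer: P4,P3,P5,P1,P2

Derivation:
t=0-2: P1@Q0 runs 2, rem=11, quantum used, demote→Q1. Q0=[P2,P3,P4,P5] Q1=[P1] Q2=[]
t=2-4: P2@Q0 runs 2, rem=6, quantum used, demote→Q1. Q0=[P3,P4,P5] Q1=[P1,P2] Q2=[]
t=4-6: P3@Q0 runs 2, rem=5, quantum used, demote→Q1. Q0=[P4,P5] Q1=[P1,P2,P3] Q2=[]
t=6-8: P4@Q0 runs 2, rem=2, I/O yield, promote→Q0. Q0=[P5,P4] Q1=[P1,P2,P3] Q2=[]
t=8-10: P5@Q0 runs 2, rem=5, quantum used, demote→Q1. Q0=[P4] Q1=[P1,P2,P3,P5] Q2=[]
t=10-12: P4@Q0 runs 2, rem=0, completes. Q0=[] Q1=[P1,P2,P3,P5] Q2=[]
t=12-17: P1@Q1 runs 5, rem=6, quantum used, demote→Q2. Q0=[] Q1=[P2,P3,P5] Q2=[P1]
t=17-22: P2@Q1 runs 5, rem=1, quantum used, demote→Q2. Q0=[] Q1=[P3,P5] Q2=[P1,P2]
t=22-27: P3@Q1 runs 5, rem=0, completes. Q0=[] Q1=[P5] Q2=[P1,P2]
t=27-32: P5@Q1 runs 5, rem=0, completes. Q0=[] Q1=[] Q2=[P1,P2]
t=32-38: P1@Q2 runs 6, rem=0, completes. Q0=[] Q1=[] Q2=[P2]
t=38-39: P2@Q2 runs 1, rem=0, completes. Q0=[] Q1=[] Q2=[]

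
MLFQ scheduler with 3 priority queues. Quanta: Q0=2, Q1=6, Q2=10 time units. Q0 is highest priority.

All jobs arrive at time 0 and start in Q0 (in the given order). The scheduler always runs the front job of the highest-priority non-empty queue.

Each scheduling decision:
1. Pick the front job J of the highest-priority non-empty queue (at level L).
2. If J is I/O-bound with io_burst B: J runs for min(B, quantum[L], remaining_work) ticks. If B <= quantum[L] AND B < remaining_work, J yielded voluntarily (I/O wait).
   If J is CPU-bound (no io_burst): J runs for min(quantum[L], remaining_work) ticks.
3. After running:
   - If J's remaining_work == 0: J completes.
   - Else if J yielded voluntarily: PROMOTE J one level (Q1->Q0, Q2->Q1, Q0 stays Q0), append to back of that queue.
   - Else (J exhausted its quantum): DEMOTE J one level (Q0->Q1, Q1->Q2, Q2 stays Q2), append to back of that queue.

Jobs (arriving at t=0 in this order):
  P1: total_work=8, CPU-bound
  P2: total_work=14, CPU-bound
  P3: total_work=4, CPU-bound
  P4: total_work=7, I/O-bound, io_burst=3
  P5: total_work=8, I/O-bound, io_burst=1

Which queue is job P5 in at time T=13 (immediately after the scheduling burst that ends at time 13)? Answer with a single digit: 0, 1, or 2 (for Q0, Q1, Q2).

t=0-2: P1@Q0 runs 2, rem=6, quantum used, demote→Q1. Q0=[P2,P3,P4,P5] Q1=[P1] Q2=[]
t=2-4: P2@Q0 runs 2, rem=12, quantum used, demote→Q1. Q0=[P3,P4,P5] Q1=[P1,P2] Q2=[]
t=4-6: P3@Q0 runs 2, rem=2, quantum used, demote→Q1. Q0=[P4,P5] Q1=[P1,P2,P3] Q2=[]
t=6-8: P4@Q0 runs 2, rem=5, quantum used, demote→Q1. Q0=[P5] Q1=[P1,P2,P3,P4] Q2=[]
t=8-9: P5@Q0 runs 1, rem=7, I/O yield, promote→Q0. Q0=[P5] Q1=[P1,P2,P3,P4] Q2=[]
t=9-10: P5@Q0 runs 1, rem=6, I/O yield, promote→Q0. Q0=[P5] Q1=[P1,P2,P3,P4] Q2=[]
t=10-11: P5@Q0 runs 1, rem=5, I/O yield, promote→Q0. Q0=[P5] Q1=[P1,P2,P3,P4] Q2=[]
t=11-12: P5@Q0 runs 1, rem=4, I/O yield, promote→Q0. Q0=[P5] Q1=[P1,P2,P3,P4] Q2=[]
t=12-13: P5@Q0 runs 1, rem=3, I/O yield, promote→Q0. Q0=[P5] Q1=[P1,P2,P3,P4] Q2=[]
t=13-14: P5@Q0 runs 1, rem=2, I/O yield, promote→Q0. Q0=[P5] Q1=[P1,P2,P3,P4] Q2=[]
t=14-15: P5@Q0 runs 1, rem=1, I/O yield, promote→Q0. Q0=[P5] Q1=[P1,P2,P3,P4] Q2=[]
t=15-16: P5@Q0 runs 1, rem=0, completes. Q0=[] Q1=[P1,P2,P3,P4] Q2=[]
t=16-22: P1@Q1 runs 6, rem=0, completes. Q0=[] Q1=[P2,P3,P4] Q2=[]
t=22-28: P2@Q1 runs 6, rem=6, quantum used, demote→Q2. Q0=[] Q1=[P3,P4] Q2=[P2]
t=28-30: P3@Q1 runs 2, rem=0, completes. Q0=[] Q1=[P4] Q2=[P2]
t=30-33: P4@Q1 runs 3, rem=2, I/O yield, promote→Q0. Q0=[P4] Q1=[] Q2=[P2]
t=33-35: P4@Q0 runs 2, rem=0, completes. Q0=[] Q1=[] Q2=[P2]
t=35-41: P2@Q2 runs 6, rem=0, completes. Q0=[] Q1=[] Q2=[]

Answer: 0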